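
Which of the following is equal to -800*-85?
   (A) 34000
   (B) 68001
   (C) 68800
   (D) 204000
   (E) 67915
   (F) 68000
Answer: F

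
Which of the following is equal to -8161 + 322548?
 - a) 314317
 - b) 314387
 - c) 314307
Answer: b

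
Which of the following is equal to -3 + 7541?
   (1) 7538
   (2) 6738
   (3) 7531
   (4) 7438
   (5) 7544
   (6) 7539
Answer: 1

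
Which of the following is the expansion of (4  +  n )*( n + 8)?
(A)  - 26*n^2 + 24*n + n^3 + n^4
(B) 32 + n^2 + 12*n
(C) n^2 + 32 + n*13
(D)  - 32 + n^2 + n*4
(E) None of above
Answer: B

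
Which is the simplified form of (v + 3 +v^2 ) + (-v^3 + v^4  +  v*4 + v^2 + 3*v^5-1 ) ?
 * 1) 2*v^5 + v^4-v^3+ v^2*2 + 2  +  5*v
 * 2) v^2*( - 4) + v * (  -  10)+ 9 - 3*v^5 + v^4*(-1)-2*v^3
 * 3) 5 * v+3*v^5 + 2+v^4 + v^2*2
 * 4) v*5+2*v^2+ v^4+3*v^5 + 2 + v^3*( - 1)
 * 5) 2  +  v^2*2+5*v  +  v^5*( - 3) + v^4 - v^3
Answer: 4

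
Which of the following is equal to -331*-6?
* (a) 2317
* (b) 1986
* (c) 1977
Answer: b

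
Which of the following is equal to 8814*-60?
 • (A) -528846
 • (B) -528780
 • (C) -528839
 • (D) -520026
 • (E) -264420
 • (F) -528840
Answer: F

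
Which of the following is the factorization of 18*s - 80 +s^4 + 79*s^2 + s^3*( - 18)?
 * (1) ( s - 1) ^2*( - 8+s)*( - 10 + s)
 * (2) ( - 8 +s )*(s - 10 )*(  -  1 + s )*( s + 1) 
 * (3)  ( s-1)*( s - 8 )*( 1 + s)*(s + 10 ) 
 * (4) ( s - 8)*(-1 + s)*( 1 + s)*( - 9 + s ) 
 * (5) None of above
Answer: 2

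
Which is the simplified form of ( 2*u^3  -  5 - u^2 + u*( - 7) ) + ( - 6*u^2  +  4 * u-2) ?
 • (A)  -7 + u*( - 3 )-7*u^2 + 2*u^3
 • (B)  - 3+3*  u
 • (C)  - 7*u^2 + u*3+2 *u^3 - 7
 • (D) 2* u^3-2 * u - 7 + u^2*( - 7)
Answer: A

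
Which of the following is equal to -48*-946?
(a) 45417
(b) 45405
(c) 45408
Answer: c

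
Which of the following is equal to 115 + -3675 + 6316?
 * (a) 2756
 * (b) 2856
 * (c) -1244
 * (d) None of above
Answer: a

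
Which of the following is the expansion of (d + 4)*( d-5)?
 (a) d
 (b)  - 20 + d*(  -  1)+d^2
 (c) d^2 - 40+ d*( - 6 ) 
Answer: b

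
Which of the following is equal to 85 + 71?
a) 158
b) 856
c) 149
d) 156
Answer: d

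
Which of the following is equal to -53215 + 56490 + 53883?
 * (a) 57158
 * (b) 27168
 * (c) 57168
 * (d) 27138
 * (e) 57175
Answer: a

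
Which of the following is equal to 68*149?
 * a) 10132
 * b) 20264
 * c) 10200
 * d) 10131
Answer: a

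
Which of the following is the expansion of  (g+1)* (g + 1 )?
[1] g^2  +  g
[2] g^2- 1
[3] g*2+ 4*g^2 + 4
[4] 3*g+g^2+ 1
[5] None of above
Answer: 5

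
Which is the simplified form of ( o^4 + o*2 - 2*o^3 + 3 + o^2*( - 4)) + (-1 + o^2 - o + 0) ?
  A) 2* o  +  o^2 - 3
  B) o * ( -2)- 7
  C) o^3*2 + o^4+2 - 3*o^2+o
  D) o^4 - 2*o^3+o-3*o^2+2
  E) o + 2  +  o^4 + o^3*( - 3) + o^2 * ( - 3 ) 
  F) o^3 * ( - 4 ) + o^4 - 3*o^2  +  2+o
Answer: D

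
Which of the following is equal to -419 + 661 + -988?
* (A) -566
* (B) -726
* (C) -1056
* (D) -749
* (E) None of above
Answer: E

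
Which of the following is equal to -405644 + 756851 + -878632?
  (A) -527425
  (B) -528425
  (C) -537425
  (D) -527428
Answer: A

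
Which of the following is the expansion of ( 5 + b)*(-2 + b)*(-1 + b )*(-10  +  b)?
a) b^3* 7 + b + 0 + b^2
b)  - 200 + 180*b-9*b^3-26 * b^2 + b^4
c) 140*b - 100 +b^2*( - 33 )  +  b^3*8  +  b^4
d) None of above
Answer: d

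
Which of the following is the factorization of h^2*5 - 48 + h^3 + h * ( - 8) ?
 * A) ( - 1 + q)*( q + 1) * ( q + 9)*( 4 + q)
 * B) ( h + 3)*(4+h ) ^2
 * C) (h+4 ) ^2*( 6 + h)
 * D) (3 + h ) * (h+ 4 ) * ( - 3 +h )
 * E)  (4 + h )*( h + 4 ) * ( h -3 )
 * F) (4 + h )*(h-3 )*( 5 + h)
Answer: E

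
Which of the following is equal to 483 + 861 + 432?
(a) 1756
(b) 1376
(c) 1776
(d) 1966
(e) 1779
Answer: c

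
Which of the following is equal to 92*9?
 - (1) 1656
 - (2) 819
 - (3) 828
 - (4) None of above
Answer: 3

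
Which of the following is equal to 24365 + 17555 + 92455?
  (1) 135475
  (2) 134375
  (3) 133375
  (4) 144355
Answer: 2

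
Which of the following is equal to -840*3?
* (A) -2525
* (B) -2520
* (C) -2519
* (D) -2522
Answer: B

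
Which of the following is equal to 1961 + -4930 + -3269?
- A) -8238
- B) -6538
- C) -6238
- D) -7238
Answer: C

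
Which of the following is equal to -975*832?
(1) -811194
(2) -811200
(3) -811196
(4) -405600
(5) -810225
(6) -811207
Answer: 2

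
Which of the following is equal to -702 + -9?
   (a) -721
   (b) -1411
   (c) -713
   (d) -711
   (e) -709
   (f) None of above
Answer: d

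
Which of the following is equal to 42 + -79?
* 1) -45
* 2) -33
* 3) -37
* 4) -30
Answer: 3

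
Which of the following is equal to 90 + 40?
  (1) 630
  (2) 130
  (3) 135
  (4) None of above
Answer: 2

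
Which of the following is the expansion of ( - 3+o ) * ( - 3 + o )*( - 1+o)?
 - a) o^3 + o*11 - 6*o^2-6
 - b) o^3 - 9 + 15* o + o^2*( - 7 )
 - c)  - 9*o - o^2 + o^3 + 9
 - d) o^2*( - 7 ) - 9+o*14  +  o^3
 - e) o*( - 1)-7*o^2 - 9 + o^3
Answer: b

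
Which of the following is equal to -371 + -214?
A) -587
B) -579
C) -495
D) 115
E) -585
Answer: E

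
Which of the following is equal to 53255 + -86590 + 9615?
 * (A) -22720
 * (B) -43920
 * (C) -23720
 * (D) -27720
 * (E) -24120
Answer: C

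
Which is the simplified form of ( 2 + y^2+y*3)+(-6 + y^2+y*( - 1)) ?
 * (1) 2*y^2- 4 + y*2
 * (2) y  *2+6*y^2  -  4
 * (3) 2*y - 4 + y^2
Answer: 1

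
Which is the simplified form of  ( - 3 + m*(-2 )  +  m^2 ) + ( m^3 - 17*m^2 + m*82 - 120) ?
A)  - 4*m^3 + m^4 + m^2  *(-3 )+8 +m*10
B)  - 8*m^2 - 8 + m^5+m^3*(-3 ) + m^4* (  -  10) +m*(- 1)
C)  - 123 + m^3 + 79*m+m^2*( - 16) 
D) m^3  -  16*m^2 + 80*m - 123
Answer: D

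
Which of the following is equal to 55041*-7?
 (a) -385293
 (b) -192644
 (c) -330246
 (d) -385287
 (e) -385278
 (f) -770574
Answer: d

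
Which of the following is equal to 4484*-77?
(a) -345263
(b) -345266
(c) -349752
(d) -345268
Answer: d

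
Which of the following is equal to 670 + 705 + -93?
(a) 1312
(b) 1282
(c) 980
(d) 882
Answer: b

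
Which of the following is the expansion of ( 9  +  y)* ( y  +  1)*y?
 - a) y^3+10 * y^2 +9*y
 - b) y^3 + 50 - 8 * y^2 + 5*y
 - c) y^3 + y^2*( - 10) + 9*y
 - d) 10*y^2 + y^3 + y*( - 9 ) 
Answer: a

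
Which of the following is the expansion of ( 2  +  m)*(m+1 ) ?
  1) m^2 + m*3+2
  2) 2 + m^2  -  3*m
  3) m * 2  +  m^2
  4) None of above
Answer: 1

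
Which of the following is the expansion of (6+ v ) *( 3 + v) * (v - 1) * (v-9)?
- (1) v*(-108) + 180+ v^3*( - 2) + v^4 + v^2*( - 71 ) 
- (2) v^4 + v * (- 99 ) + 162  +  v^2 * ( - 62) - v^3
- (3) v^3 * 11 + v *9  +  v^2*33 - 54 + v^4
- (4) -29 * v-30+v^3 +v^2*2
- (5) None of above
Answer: 5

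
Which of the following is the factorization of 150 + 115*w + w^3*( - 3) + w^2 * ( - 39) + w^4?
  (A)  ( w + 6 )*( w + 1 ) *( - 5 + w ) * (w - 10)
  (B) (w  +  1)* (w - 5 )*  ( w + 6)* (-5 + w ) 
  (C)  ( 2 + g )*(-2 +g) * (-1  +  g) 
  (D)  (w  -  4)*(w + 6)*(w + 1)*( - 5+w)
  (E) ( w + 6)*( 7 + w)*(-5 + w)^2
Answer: B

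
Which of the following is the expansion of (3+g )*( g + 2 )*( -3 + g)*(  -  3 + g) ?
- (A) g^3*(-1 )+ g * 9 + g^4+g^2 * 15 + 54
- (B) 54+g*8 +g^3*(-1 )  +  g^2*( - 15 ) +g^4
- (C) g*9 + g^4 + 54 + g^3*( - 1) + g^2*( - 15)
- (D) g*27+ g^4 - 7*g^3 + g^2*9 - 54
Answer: C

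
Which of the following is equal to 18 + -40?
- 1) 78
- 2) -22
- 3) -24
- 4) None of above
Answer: 2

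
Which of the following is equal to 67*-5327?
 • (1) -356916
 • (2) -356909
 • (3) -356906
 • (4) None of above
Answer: 2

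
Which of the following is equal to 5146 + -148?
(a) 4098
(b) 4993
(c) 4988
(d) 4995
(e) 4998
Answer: e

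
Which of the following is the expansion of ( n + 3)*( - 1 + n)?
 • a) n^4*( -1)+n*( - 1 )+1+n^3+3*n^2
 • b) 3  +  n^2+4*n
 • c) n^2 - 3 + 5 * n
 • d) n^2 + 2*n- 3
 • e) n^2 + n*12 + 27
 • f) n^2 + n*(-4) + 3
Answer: d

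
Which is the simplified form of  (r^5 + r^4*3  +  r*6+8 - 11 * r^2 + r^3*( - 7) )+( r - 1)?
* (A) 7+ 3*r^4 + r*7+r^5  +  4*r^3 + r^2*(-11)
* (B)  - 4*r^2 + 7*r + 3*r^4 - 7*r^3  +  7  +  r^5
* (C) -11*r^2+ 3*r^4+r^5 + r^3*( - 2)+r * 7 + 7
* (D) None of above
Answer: D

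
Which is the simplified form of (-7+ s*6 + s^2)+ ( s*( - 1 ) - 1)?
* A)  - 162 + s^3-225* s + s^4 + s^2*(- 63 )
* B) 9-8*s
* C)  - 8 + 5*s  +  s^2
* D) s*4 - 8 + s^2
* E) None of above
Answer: C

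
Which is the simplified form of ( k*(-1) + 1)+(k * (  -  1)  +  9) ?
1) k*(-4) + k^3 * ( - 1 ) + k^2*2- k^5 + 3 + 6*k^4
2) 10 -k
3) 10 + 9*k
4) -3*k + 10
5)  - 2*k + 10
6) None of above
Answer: 5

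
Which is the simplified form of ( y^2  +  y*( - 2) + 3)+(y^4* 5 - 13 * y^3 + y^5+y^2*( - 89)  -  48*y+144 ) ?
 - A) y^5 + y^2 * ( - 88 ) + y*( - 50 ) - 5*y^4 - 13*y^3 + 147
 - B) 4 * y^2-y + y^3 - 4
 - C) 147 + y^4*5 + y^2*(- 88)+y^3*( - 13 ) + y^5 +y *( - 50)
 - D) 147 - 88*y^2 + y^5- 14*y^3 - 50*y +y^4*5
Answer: C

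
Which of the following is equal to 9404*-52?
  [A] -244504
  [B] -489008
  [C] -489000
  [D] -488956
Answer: B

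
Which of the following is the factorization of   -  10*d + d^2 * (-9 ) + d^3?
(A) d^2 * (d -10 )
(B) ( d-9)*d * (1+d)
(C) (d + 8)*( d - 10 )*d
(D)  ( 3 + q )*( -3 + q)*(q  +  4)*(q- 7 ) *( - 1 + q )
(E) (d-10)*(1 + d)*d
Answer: E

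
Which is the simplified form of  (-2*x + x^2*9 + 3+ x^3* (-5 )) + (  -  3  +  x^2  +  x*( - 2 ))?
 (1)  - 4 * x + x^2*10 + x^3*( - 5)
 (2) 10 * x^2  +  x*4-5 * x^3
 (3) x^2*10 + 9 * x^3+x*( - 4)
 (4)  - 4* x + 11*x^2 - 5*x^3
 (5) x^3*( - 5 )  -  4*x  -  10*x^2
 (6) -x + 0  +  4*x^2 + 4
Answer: 1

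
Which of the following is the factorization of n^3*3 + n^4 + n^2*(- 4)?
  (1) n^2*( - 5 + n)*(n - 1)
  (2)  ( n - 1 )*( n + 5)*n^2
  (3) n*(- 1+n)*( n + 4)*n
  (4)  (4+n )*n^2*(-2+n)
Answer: 3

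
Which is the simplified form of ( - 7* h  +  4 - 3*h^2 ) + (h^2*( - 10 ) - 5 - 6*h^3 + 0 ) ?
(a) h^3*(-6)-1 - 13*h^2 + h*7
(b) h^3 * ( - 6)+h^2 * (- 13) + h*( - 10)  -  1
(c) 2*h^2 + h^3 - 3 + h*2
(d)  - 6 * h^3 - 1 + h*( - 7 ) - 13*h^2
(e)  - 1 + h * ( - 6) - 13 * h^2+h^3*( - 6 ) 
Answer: d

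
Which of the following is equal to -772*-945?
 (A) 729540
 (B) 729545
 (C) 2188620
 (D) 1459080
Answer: A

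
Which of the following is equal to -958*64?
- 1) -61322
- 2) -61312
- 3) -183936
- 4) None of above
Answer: 2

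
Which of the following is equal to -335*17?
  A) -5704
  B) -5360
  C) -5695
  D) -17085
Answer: C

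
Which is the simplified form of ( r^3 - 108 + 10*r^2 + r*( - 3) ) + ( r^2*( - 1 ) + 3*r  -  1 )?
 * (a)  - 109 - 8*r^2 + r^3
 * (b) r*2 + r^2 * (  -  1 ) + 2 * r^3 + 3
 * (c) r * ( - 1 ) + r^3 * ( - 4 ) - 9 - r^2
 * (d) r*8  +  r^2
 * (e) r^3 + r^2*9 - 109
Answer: e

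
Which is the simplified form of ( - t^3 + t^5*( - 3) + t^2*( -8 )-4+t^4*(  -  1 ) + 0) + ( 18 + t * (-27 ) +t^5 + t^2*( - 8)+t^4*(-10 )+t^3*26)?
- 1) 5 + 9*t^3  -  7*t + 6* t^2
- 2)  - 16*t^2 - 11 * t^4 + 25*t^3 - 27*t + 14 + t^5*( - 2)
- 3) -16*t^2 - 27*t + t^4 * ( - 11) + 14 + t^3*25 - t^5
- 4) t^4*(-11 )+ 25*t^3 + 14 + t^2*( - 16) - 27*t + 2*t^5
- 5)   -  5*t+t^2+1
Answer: 2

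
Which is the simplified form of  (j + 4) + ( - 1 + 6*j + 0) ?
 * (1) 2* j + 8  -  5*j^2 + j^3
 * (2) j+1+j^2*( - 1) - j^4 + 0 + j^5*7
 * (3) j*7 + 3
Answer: 3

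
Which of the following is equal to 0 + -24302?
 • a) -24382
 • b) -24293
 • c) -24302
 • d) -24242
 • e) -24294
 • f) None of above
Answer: c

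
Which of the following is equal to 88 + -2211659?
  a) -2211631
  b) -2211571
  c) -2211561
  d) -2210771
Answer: b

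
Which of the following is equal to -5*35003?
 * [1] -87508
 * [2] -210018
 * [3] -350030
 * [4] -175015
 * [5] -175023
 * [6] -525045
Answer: 4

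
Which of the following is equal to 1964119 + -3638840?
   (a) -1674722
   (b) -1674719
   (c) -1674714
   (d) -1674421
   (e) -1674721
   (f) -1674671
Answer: e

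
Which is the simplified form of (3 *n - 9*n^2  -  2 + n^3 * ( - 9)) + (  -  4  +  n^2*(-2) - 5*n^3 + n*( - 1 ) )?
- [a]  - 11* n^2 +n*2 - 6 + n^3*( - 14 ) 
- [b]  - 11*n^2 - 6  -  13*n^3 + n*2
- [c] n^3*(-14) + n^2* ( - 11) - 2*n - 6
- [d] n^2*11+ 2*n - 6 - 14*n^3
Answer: a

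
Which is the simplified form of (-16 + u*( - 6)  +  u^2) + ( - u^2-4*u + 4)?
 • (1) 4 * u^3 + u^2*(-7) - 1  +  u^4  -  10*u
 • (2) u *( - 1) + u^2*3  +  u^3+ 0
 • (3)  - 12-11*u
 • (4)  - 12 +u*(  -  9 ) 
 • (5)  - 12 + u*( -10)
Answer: 5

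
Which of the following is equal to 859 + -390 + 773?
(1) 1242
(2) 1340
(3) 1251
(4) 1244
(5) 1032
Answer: 1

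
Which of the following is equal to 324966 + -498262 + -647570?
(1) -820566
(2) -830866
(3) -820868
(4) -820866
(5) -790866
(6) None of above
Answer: 4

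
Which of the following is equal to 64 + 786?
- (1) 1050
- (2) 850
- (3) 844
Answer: 2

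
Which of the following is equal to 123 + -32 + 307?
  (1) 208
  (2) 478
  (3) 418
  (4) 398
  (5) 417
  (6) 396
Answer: 4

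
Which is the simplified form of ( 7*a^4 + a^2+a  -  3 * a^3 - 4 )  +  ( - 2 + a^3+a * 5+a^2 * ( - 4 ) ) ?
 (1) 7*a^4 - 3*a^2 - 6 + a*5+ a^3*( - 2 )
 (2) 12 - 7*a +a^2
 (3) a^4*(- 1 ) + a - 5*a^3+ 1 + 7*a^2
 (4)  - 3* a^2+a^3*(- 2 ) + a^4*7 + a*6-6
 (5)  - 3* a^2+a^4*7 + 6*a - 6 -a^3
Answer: 4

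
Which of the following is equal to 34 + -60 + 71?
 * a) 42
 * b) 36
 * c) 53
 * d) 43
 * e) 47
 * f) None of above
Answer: f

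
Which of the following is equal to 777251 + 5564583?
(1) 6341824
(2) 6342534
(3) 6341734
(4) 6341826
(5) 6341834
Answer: 5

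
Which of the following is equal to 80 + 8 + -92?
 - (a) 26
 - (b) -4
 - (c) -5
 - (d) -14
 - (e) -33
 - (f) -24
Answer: b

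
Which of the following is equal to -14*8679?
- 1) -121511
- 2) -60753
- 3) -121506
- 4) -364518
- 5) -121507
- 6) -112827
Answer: 3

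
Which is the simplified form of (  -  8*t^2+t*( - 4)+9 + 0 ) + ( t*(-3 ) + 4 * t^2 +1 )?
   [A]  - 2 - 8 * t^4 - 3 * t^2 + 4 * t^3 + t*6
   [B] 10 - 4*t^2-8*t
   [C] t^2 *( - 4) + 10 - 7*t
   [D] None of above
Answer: C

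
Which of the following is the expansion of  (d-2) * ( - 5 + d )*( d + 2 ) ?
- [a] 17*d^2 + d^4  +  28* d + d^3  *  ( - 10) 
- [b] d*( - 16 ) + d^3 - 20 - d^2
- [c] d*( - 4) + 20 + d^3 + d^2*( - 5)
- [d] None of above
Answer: c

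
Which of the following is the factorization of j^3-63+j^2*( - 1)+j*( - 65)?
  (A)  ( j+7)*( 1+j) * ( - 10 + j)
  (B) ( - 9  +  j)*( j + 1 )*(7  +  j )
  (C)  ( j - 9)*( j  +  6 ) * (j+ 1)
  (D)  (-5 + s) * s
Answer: B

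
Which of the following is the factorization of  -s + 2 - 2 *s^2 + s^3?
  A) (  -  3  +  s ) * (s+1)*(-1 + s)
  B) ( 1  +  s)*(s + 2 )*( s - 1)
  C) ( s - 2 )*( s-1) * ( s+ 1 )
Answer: C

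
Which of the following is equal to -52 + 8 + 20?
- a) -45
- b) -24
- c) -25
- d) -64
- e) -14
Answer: b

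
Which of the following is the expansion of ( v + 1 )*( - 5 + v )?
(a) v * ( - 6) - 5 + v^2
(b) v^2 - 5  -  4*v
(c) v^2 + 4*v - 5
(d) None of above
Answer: b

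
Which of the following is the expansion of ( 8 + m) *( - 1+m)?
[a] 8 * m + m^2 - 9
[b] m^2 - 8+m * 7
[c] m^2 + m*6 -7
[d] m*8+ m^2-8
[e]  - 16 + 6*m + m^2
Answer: b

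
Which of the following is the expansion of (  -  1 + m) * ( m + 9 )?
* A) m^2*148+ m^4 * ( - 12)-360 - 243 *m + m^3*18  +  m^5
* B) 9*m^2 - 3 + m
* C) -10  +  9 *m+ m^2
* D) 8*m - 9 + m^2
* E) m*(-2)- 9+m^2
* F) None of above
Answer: D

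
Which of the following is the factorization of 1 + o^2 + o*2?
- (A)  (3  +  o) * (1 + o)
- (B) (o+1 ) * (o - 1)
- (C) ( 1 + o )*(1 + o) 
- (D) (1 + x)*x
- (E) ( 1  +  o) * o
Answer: C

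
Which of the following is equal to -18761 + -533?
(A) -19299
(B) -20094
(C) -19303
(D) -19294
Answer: D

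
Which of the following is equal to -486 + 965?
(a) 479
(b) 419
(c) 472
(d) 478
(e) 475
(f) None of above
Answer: a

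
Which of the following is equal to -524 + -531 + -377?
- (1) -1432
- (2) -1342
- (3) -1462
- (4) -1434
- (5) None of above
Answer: 1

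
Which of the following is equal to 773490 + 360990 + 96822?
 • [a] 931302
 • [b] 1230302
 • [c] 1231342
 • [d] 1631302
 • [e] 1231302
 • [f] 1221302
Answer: e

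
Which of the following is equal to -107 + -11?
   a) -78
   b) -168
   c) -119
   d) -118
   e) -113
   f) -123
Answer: d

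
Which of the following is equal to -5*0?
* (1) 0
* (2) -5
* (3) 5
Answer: 1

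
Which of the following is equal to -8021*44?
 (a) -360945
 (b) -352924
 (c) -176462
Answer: b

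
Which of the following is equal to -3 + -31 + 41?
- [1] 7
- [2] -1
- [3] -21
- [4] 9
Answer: 1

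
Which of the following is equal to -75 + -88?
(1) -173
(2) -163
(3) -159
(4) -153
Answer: 2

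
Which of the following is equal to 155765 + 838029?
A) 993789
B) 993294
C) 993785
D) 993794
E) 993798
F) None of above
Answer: D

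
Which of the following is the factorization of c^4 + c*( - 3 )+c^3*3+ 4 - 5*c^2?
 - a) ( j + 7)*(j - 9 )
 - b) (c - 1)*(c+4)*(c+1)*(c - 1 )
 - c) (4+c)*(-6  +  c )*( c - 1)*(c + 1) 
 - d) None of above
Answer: b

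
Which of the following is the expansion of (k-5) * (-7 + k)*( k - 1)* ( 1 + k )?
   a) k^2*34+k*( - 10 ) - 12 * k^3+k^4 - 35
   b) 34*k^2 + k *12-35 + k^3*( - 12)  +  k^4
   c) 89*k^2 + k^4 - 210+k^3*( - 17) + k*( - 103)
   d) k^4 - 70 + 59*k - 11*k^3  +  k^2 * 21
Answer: b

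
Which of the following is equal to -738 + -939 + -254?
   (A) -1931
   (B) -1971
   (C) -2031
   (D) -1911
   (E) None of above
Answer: A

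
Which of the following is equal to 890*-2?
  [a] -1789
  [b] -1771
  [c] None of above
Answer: c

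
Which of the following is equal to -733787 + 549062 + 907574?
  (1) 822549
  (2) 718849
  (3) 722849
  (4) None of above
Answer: 3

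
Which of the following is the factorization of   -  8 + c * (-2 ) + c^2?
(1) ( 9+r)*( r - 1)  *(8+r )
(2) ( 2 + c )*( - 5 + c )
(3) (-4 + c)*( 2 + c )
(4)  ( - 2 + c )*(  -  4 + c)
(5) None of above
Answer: 3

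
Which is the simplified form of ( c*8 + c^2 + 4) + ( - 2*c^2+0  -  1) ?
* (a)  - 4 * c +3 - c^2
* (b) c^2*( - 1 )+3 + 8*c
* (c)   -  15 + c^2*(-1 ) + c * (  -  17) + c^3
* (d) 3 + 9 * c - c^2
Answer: b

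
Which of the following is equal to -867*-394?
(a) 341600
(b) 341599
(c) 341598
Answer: c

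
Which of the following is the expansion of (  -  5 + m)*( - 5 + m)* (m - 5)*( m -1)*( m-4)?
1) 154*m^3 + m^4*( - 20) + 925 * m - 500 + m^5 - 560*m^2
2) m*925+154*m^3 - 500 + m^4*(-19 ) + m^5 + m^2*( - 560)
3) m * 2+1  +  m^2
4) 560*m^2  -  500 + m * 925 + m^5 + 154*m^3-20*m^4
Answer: 1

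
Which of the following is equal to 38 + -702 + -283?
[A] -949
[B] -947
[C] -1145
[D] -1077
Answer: B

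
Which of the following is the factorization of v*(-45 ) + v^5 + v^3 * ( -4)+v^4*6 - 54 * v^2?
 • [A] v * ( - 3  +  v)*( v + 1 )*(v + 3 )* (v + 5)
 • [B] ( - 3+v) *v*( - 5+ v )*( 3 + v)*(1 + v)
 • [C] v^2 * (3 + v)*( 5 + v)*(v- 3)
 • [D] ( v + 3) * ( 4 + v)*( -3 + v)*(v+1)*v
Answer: A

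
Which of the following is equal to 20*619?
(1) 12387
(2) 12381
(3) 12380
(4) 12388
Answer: 3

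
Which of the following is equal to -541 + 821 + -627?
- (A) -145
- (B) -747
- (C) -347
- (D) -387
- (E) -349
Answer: C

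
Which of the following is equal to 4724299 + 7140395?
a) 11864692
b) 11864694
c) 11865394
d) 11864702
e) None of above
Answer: b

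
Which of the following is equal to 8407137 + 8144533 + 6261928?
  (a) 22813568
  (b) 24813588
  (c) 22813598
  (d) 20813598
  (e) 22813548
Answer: c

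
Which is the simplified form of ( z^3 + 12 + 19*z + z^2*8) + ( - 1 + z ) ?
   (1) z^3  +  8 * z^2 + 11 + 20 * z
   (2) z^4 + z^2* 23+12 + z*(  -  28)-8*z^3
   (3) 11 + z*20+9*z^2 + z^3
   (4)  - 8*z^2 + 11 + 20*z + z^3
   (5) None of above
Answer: 1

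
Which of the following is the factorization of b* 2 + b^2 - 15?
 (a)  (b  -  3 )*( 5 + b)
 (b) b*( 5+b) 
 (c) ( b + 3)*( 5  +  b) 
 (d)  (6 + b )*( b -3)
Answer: a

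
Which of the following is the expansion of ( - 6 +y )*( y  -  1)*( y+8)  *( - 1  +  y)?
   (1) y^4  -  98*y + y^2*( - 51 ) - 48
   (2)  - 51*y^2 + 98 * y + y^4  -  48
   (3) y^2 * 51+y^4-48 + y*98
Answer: 2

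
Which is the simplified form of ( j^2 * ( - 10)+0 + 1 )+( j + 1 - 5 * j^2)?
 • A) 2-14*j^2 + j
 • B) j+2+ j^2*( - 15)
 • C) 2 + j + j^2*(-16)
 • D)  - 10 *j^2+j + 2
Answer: B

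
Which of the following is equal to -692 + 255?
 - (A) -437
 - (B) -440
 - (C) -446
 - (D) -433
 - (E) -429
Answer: A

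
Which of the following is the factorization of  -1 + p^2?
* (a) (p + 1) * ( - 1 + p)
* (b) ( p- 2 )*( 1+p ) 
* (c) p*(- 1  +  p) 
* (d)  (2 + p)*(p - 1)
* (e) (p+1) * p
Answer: a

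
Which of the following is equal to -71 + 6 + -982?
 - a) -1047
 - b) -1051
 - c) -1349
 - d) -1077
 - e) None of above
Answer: a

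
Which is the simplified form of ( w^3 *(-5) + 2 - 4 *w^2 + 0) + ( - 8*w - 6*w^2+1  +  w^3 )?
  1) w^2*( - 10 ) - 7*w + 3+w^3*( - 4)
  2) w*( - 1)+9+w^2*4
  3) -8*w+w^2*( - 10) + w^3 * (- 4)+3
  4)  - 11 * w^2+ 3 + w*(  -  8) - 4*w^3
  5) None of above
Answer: 3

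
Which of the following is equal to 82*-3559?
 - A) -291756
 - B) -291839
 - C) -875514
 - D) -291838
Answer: D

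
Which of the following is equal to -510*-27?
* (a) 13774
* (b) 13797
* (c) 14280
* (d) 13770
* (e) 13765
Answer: d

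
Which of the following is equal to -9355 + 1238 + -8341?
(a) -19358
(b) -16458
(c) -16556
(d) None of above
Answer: b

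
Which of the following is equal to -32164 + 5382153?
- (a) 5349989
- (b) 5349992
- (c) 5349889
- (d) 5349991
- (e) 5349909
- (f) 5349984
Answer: a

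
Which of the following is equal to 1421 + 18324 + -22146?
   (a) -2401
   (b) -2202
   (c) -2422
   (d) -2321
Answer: a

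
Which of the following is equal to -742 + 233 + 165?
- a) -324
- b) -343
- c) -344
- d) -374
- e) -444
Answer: c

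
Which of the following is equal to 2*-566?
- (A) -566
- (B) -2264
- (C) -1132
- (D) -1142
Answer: C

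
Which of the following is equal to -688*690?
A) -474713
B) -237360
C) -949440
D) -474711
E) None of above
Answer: E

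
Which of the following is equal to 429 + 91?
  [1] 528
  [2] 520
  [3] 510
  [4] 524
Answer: 2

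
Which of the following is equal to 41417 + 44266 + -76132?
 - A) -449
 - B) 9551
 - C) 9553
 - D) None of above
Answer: B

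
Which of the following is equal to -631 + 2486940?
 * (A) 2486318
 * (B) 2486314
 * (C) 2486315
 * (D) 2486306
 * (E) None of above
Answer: E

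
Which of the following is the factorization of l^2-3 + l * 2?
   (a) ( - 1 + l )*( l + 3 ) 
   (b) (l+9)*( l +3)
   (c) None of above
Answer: a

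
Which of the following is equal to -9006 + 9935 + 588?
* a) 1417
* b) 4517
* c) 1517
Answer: c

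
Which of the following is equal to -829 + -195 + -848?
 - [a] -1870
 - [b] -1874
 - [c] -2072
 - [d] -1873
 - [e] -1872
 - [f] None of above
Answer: e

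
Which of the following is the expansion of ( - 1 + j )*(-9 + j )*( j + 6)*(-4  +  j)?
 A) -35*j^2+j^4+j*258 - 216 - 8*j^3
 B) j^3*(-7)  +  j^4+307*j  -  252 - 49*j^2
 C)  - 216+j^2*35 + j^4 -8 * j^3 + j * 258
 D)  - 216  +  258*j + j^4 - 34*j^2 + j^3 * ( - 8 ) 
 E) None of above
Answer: A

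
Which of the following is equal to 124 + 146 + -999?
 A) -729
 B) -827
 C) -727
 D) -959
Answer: A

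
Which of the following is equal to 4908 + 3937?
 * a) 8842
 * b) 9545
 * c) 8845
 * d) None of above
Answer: c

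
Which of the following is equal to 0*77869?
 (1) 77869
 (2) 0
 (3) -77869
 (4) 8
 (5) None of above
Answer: 2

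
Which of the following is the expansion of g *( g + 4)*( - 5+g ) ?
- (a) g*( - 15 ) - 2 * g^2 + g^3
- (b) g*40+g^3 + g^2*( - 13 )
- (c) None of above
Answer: c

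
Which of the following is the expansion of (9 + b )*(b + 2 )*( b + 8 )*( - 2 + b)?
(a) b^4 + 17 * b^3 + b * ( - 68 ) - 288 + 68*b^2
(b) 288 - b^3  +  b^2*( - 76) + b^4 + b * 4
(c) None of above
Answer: a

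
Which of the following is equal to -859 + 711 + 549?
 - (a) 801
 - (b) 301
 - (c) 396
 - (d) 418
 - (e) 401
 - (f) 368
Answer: e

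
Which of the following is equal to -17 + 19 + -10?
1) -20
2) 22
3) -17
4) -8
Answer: 4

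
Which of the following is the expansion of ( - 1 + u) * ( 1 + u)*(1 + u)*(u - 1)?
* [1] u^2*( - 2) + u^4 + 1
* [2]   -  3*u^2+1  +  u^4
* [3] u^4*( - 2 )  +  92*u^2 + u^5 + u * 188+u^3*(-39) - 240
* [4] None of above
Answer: 1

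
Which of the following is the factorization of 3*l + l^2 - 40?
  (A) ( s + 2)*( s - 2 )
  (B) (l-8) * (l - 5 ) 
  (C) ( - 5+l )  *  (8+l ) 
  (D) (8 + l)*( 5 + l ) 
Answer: C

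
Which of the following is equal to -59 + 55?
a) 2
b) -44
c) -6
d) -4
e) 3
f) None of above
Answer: d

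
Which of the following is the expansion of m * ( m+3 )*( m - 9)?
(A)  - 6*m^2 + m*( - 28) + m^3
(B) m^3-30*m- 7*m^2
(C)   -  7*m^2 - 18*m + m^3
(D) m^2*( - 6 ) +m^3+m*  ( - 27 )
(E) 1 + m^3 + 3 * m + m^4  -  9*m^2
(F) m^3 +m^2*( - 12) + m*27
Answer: D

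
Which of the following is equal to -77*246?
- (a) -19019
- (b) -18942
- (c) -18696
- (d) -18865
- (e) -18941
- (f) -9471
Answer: b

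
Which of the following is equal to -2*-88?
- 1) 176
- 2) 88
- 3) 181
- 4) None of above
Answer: 1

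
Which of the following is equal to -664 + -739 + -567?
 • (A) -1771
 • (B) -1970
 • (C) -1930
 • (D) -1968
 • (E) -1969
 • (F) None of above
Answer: B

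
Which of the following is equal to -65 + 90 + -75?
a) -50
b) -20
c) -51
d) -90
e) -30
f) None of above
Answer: a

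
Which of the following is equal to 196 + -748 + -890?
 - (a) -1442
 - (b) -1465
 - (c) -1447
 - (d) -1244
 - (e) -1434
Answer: a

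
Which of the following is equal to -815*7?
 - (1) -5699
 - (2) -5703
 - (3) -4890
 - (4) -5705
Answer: 4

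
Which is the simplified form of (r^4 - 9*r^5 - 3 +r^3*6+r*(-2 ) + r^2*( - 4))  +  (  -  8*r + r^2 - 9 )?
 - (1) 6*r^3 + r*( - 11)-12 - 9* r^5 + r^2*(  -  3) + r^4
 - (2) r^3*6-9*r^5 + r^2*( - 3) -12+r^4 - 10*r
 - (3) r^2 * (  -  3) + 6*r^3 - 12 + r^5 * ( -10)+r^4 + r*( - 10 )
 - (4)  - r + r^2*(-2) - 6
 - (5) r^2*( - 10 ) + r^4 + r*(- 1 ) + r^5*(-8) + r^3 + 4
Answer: 2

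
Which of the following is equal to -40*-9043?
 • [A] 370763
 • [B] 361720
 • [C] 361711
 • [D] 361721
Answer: B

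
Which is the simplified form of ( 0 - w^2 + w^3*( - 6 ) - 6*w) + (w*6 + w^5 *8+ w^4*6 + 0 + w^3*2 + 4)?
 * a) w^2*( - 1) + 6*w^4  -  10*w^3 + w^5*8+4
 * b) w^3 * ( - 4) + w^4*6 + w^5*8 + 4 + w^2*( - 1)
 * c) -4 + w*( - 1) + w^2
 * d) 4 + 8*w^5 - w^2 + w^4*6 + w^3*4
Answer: b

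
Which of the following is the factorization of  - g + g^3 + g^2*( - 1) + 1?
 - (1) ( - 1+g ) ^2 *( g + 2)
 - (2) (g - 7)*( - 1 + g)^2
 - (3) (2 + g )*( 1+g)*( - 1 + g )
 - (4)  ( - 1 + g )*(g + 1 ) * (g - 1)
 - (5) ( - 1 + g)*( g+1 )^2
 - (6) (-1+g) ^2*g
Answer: 4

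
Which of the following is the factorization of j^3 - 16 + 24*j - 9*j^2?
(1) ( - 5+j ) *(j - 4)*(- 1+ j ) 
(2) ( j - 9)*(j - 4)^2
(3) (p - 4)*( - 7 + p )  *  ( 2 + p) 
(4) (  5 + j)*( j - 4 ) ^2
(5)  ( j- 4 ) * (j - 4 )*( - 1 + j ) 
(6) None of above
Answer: 5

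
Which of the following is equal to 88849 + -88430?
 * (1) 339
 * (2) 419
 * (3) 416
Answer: 2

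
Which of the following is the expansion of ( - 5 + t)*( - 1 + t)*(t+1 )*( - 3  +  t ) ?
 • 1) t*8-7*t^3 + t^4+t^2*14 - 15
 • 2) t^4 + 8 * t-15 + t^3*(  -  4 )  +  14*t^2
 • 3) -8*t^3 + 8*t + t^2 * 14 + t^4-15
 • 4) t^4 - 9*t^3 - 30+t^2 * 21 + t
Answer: 3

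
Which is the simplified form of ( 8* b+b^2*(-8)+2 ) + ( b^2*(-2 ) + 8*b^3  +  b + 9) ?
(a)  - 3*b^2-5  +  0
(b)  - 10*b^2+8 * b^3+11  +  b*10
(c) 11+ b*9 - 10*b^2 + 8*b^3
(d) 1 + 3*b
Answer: c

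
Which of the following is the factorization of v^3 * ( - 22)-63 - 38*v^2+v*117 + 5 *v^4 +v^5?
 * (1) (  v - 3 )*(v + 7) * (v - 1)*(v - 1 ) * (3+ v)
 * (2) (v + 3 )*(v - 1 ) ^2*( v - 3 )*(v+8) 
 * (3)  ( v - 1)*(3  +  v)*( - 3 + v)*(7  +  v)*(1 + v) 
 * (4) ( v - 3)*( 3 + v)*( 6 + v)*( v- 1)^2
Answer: 1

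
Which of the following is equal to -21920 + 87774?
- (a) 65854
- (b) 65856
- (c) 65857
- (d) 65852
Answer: a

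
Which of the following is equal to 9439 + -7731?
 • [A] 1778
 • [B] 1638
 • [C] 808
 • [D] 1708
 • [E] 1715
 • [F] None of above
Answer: D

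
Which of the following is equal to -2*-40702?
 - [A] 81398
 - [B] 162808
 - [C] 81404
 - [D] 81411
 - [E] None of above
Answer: C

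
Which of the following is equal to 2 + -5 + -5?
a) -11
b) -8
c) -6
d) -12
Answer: b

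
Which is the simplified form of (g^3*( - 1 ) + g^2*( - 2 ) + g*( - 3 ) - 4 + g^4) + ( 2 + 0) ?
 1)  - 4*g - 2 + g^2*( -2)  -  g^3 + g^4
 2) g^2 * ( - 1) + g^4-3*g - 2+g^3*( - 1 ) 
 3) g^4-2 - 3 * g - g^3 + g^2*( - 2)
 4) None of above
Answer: 3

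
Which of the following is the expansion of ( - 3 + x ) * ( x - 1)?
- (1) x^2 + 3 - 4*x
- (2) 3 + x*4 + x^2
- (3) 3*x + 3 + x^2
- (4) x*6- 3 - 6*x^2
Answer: 1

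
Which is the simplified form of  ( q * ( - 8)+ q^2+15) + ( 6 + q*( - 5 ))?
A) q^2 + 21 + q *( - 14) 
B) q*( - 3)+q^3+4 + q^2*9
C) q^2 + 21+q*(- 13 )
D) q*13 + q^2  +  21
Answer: C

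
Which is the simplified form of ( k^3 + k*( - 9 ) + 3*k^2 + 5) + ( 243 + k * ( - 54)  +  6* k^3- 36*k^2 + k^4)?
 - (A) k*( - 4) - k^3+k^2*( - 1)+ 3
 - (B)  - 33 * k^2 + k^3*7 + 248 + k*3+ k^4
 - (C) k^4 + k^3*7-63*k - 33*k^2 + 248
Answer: C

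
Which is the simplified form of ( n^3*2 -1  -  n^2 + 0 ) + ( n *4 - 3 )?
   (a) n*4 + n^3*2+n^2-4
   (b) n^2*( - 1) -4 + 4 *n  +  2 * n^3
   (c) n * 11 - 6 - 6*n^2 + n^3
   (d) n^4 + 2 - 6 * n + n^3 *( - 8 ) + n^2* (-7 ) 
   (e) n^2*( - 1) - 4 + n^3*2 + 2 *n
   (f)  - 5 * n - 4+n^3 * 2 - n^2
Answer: b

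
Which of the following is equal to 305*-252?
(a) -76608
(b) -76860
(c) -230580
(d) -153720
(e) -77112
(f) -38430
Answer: b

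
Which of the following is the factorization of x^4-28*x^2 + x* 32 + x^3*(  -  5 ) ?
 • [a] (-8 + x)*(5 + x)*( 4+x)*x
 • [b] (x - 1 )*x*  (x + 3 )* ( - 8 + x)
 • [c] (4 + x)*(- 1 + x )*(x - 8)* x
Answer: c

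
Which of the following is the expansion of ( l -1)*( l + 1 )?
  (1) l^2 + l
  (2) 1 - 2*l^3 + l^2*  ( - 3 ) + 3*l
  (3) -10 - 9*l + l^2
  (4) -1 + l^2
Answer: 4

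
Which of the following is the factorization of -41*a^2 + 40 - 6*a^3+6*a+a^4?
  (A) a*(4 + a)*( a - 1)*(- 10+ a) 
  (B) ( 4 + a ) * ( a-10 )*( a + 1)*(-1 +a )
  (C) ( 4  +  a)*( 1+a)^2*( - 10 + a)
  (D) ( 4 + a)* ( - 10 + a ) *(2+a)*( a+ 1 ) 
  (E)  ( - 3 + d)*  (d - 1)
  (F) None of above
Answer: B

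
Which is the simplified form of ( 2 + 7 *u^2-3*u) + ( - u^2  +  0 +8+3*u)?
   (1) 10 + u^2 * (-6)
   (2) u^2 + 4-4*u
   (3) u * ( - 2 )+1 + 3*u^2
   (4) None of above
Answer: 4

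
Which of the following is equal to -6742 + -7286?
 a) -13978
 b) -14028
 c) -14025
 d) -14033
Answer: b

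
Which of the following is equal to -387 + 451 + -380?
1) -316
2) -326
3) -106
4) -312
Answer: 1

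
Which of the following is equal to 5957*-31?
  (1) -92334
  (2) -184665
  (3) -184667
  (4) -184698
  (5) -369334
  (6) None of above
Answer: 3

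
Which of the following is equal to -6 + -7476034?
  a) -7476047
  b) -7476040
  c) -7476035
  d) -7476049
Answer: b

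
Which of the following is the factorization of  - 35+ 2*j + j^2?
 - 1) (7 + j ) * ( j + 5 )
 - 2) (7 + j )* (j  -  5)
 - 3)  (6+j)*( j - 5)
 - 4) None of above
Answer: 2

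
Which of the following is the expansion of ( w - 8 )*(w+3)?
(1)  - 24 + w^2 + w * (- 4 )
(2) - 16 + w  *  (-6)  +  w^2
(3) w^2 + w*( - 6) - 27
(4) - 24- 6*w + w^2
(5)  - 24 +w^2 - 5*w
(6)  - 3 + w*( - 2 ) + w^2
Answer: 5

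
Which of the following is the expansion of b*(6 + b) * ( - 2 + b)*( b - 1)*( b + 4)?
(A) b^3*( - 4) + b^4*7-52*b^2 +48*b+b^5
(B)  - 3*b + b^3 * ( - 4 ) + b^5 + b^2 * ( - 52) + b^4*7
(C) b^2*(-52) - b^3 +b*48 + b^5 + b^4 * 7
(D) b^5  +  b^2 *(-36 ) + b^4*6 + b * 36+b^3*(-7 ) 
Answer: A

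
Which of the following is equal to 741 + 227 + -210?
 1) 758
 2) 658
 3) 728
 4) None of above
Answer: 1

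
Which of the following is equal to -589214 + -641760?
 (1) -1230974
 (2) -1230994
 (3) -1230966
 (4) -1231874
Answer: 1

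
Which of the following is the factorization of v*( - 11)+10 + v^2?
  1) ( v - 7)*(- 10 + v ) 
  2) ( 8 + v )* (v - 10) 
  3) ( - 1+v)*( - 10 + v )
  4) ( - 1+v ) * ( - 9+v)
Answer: 3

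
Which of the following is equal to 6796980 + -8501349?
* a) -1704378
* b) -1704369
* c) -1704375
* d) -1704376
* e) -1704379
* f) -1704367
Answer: b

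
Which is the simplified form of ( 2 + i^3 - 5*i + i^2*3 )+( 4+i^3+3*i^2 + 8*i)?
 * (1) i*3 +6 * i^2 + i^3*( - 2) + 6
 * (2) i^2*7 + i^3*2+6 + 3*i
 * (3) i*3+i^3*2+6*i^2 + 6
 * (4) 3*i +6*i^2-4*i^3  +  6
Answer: 3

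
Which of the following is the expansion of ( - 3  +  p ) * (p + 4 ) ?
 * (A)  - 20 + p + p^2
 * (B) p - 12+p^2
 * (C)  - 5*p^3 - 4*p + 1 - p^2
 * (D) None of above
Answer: B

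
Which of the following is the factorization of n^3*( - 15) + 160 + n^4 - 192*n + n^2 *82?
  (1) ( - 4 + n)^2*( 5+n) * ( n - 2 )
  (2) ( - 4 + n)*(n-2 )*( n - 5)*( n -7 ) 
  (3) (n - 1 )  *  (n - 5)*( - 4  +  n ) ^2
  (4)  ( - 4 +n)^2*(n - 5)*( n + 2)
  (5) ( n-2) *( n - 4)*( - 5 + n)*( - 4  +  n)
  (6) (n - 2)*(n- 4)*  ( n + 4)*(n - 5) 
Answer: 5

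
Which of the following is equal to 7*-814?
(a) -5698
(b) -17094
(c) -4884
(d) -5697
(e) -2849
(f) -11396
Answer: a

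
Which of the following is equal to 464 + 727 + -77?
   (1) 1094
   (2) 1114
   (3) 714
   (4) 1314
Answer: 2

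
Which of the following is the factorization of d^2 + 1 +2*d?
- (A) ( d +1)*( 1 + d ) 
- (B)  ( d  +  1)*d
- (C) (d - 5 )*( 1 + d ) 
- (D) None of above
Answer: A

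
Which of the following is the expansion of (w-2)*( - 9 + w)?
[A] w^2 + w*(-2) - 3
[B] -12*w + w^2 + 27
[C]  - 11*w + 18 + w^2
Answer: C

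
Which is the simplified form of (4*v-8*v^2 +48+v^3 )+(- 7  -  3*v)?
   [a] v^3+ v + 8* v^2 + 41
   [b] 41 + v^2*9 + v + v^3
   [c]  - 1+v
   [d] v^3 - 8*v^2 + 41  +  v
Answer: d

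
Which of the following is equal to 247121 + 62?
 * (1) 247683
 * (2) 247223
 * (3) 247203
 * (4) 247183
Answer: 4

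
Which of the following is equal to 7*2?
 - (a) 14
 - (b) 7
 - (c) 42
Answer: a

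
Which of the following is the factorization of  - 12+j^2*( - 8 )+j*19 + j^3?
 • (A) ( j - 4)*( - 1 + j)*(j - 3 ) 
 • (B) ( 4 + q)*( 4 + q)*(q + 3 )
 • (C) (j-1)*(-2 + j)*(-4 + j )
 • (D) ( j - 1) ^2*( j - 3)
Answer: A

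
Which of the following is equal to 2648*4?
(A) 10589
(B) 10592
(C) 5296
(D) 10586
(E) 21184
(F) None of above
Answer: B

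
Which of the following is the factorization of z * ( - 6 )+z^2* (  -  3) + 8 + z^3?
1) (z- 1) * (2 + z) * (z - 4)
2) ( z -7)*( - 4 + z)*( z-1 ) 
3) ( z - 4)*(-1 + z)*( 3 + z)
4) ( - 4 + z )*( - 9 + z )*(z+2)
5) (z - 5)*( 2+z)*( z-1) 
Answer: 1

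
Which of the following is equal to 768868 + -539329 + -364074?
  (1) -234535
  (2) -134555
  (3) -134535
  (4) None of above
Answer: 3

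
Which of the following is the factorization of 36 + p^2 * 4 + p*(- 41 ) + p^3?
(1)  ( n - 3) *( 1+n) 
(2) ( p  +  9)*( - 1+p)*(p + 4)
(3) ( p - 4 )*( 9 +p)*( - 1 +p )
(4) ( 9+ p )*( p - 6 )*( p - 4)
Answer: 3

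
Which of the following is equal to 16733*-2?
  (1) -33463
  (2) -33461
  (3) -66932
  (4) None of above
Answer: 4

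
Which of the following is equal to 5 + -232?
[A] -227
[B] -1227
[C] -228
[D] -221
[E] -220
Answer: A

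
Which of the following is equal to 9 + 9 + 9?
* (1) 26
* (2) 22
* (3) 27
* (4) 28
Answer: 3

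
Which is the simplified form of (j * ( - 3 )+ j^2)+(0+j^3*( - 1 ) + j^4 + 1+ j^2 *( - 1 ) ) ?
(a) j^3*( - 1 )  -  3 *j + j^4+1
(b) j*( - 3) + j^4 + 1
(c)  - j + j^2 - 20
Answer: a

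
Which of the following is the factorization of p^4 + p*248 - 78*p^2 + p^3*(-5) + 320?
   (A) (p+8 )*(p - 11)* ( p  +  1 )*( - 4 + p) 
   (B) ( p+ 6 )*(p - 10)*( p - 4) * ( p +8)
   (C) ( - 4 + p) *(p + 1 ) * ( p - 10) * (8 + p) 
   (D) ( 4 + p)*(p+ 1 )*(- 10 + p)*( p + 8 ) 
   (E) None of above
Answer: C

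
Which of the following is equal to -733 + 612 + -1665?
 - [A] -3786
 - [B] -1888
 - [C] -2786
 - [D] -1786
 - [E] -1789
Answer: D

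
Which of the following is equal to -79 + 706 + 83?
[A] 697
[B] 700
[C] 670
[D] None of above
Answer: D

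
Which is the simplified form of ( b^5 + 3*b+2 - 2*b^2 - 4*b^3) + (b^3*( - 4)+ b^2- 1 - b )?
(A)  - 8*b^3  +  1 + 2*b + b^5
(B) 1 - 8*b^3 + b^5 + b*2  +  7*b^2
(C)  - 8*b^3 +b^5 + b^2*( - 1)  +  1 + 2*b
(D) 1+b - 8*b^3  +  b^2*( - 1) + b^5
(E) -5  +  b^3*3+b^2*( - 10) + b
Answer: C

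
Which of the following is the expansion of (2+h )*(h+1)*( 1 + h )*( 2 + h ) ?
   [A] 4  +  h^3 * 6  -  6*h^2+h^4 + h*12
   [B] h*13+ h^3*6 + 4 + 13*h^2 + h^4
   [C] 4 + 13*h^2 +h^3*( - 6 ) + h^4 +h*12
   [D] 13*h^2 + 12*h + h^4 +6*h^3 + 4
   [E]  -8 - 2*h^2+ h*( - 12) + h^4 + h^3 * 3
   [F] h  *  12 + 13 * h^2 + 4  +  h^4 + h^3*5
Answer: D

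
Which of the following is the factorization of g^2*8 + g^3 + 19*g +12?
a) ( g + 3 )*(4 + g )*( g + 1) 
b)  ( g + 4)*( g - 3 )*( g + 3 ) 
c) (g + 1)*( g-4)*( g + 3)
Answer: a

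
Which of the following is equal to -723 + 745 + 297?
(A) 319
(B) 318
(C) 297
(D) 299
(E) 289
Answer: A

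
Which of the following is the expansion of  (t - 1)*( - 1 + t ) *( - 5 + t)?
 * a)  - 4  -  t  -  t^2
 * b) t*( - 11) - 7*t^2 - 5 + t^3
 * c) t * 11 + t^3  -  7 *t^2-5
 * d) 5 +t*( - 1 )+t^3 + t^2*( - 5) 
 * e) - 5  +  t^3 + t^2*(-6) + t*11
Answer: c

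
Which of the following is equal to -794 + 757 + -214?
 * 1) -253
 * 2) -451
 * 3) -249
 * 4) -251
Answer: 4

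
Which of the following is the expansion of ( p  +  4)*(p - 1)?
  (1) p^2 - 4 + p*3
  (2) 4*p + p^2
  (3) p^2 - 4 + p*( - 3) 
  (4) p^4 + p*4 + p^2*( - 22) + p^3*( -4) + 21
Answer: 1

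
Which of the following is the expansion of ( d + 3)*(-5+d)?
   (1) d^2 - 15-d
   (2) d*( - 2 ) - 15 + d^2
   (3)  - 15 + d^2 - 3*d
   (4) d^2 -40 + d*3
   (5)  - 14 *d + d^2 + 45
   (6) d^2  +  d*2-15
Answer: 2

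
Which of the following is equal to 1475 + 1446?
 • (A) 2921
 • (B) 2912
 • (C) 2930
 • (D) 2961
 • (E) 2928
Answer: A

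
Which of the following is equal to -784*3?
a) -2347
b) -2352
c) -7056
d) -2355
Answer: b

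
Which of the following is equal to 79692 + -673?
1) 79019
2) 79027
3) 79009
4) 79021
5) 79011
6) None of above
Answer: 1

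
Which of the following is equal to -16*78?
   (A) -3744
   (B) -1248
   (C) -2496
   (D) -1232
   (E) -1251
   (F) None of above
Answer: B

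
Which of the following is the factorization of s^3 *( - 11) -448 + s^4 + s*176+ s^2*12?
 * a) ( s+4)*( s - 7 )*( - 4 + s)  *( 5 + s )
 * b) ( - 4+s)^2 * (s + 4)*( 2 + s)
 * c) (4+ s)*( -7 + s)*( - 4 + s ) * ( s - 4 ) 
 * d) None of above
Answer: c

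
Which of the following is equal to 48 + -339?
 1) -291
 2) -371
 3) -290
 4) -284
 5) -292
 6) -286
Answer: 1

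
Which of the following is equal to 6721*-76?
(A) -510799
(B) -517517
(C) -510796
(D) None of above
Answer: C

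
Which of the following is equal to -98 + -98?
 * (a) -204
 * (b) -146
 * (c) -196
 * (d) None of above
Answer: c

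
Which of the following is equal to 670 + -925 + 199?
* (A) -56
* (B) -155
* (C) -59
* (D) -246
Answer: A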